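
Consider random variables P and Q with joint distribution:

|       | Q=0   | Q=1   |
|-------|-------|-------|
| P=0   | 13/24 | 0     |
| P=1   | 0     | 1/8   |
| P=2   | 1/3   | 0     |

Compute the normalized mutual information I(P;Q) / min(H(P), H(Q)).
Marginal P(P) (row sums):
  P(P=0) = 13/24 + 0 = 13/24
  P(P=1) = 0 + 1/8 = 1/8
  P(P=2) = 1/3 + 0 = 1/3
Marginal P(Q) (column sums):
  P(Q=0) = 13/24 + 0 + 1/3 = 7/8
  P(Q=1) = 0 + 1/8 + 0 = 1/8

H(P) = -[(13/24)·log₂(13/24) + (1/8)·log₂(1/8) + (1/3)·log₂(1/3)]
  = 0.4791 + 0.3750 + 0.5283
  = 1.3824 bits
H(Q) = -[(7/8)·log₂(7/8) + (1/8)·log₂(1/8)]
  = 0.1686 + 0.3750
  = 0.5436 bits
H(P,Q) = -[(13/24)·log₂(13/24) + (1/8)·log₂(1/8) + (1/3)·log₂(1/3)]
  = 0.4791 + 0.3750 + 0.5283
  = 1.3824 bits

I(P;Q) = H(P) + H(Q) - H(P,Q)
  = 1.3824 + 0.5436 - 1.3824
  = 0.5436 bits

min(H(P), H(Q)) = min(1.3824, 0.5436) = 0.5436 bits
Normalized MI = 0.5436 / 0.5436 = 1.0000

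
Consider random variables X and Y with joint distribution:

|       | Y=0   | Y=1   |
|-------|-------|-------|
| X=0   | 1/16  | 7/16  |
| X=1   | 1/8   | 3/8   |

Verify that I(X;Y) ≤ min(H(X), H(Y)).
Marginal P(X) (row sums):
  P(X=0) = 1/16 + 7/16 = 1/2
  P(X=1) = 1/8 + 3/8 = 1/2
Marginal P(Y) (column sums):
  P(Y=0) = 1/16 + 1/8 = 3/16
  P(Y=1) = 7/16 + 3/8 = 13/16

H(X) = -[(1/2)·log₂(1/2) + (1/2)·log₂(1/2)]
  = 0.5000 + 0.5000
  = 1.0000 bits
H(Y) = -[(3/16)·log₂(3/16) + (13/16)·log₂(13/16)]
  = 0.4528 + 0.2434
  = 0.6962 bits
H(X,Y) = -[(1/16)·log₂(1/16) + (7/16)·log₂(7/16) + (1/8)·log₂(1/8) + (3/8)·log₂(3/8)]
  = 0.2500 + 0.5218 + 0.3750 + 0.5306
  = 1.6774 bits

I(X;Y) = H(X) + H(Y) - H(X,Y)
  = 1.0000 + 0.6962 - 1.6774
  = 0.0188 bits

min(H(X), H(Y)) = min(1.0000, 0.6962) = 0.6962 bits
Since 0.0188 ≤ 0.6962, the bound is satisfied ✓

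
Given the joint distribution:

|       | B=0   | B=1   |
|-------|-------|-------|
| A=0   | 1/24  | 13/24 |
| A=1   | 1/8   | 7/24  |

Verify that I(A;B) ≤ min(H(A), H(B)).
Marginal P(A) (row sums):
  P(A=0) = 1/24 + 13/24 = 7/12
  P(A=1) = 1/8 + 7/24 = 5/12
Marginal P(B) (column sums):
  P(B=0) = 1/24 + 1/8 = 1/6
  P(B=1) = 13/24 + 7/24 = 5/6

H(A) = -[(7/12)·log₂(7/12) + (5/12)·log₂(5/12)]
  = 0.4536 + 0.5263
  = 0.9799 bits
H(B) = -[(1/6)·log₂(1/6) + (5/6)·log₂(5/6)]
  = 0.4308 + 0.2192
  = 0.6500 bits
H(A,B) = -[(1/24)·log₂(1/24) + (13/24)·log₂(13/24) + (1/8)·log₂(1/8) + (7/24)·log₂(7/24)]
  = 0.1910 + 0.4791 + 0.3750 + 0.5185
  = 1.5636 bits

I(A;B) = H(A) + H(B) - H(A,B)
  = 0.9799 + 0.6500 - 1.5636
  = 0.0663 bits

min(H(A), H(B)) = min(0.9799, 0.6500) = 0.6500 bits
Since 0.0663 ≤ 0.6500, the bound is satisfied ✓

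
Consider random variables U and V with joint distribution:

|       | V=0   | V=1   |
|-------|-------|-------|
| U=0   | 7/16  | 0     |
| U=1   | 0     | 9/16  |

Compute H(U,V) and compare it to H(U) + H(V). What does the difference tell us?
Marginal P(U) (row sums):
  P(U=0) = 7/16 + 0 = 7/16
  P(U=1) = 0 + 9/16 = 9/16
Marginal P(V) (column sums):
  P(V=0) = 7/16 + 0 = 7/16
  P(V=1) = 0 + 9/16 = 9/16

H(U,V) = -[(7/16)·log₂(7/16) + (9/16)·log₂(9/16)]
  = 0.5218 + 0.4669
  = 0.9887 bits
H(U) = -[(7/16)·log₂(7/16) + (9/16)·log₂(9/16)]
  = 0.5218 + 0.4669
  = 0.9887 bits
H(V) = -[(7/16)·log₂(7/16) + (9/16)·log₂(9/16)]
  = 0.5218 + 0.4669
  = 0.9887 bits

H(U) + H(V) = 0.9887 + 0.9887 = 1.9774 bits
Difference: H(U) + H(V) - H(U,V) = 1.9774 - 0.9887 = 0.9887 bits = I(U;V)

The difference is the mutual information; it is positive here, so U and V are dependent (knowing one reduces uncertainty about the other by 0.9887 bits).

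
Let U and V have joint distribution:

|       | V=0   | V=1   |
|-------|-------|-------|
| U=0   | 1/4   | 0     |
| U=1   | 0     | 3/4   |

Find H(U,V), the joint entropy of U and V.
H(U,V) = -Σ P(U,V) log₂ P(U,V), summed over the non-zero cells:
H(U,V) = -[(1/4)·log₂(1/4) + (3/4)·log₂(3/4)]
  = 0.5000 + 0.3113
  = 0.8113 bits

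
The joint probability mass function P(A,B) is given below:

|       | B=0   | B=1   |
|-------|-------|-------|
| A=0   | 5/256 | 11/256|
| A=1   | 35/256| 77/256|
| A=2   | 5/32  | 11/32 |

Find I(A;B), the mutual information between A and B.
Marginal P(A) (row sums):
  P(A=0) = 5/256 + 11/256 = 1/16
  P(A=1) = 35/256 + 77/256 = 7/16
  P(A=2) = 5/32 + 11/32 = 1/2
Marginal P(B) (column sums):
  P(B=0) = 5/256 + 35/256 + 5/32 = 5/16
  P(B=1) = 11/256 + 77/256 + 11/32 = 11/16

H(A) = -[(1/16)·log₂(1/16) + (7/16)·log₂(7/16) + (1/2)·log₂(1/2)]
  = 0.2500 + 0.5218 + 0.5000
  = 1.2718 bits
H(B) = -[(5/16)·log₂(5/16) + (11/16)·log₂(11/16)]
  = 0.5244 + 0.3716
  = 0.8960 bits
H(A,B) = -[(5/256)·log₂(5/256) + (11/256)·log₂(11/256) + (35/256)·log₂(35/256) + (77/256)·log₂(77/256) + (5/32)·log₂(5/32) + (11/32)·log₂(11/32)]
  = 0.1109 + 0.1951 + 0.3925 + 0.5213 + 0.4184 + 0.5296
  = 2.1678 bits

I(A;B) = H(A) + H(B) - H(A,B)
  = 1.2718 + 0.8960 - 2.1678
  = 0.0000 bits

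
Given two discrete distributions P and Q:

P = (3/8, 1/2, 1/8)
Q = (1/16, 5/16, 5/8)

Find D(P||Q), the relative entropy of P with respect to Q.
D(P||Q) = Σ P(i) log₂(P(i)/Q(i))
  i=0: (3/8) × log₂((3/8)/(1/16)) = (3/8) × log₂(6) = 0.9694
  i=1: (1/2) × log₂((1/2)/(5/16)) = (1/2) × log₂(8/5) = 0.3390
  i=2: (1/8) × log₂((1/8)/(5/8)) = (1/8) × log₂(1/5) = -0.2902
D(P||Q) = 0.9694 + 0.3390 - 0.2902
  = 1.0182 bits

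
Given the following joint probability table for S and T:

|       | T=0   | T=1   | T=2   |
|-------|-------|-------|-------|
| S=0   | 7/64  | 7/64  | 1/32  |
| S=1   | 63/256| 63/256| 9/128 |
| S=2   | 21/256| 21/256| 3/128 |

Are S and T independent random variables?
Marginal P(S) (row sums):
  P(S=0) = 7/64 + 7/64 + 1/32 = 1/4
  P(S=1) = 63/256 + 63/256 + 9/128 = 9/16
  P(S=2) = 21/256 + 21/256 + 3/128 = 3/16
Marginal P(T) (column sums):
  P(T=0) = 7/64 + 63/256 + 21/256 = 7/16
  P(T=1) = 7/64 + 63/256 + 21/256 = 7/16
  P(T=2) = 1/32 + 9/128 + 3/128 = 1/8

S and T are independent iff P(S=i,T=j) = P(S=i)·P(T=j) for every cell.
  P(S=0)·P(T=0) = 1/4 × 7/16 = 7/64 = P(S=0,T=0) ✓
  P(S=0)·P(T=1) = 1/4 × 7/16 = 7/64 = P(S=0,T=1) ✓
  P(S=0)·P(T=2) = 1/4 × 1/8 = 1/32 = P(S=0,T=2) ✓
  P(S=1)·P(T=0) = 9/16 × 7/16 = 63/256 = P(S=1,T=0) ✓
  P(S=1)·P(T=1) = 9/16 × 7/16 = 63/256 = P(S=1,T=1) ✓
  P(S=1)·P(T=2) = 9/16 × 1/8 = 9/128 = P(S=1,T=2) ✓
  P(S=2)·P(T=0) = 3/16 × 7/16 = 21/256 = P(S=2,T=0) ✓
  P(S=2)·P(T=1) = 3/16 × 7/16 = 21/256 = P(S=2,T=1) ✓
  P(S=2)·P(T=2) = 3/16 × 1/8 = 3/128 = P(S=2,T=2) ✓

Yes, S and T are independent: every cell factors, so I(S;T) = 0 bits.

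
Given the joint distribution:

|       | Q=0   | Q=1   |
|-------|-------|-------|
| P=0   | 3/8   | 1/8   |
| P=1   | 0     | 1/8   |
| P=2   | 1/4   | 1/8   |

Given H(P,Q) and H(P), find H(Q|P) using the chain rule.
From the chain rule: H(P,Q) = H(P) + H(Q|P)
Therefore: H(Q|P) = H(P,Q) - H(P)

H(P,Q) = -[(3/8)·log₂(3/8) + (1/8)·log₂(1/8) + (1/8)·log₂(1/8) + (1/4)·log₂(1/4) + (1/8)·log₂(1/8)]
  = 0.5306 + 0.3750 + 0.3750 + 0.5000 + 0.3750
  = 2.1556 bits
Marginal P(P) (row sums):
  P(P=0) = 3/8 + 1/8 = 1/2
  P(P=1) = 0 + 1/8 = 1/8
  P(P=2) = 1/4 + 1/8 = 3/8
H(P) = -[(1/2)·log₂(1/2) + (1/8)·log₂(1/8) + (3/8)·log₂(3/8)]
  = 0.5000 + 0.3750 + 0.5306
  = 1.4056 bits

H(Q|P) = 2.1556 - 1.4056 = 0.7500 bits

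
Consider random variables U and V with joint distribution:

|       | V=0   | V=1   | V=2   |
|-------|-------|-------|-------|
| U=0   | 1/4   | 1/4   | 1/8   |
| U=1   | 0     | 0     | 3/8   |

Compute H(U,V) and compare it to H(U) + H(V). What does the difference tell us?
Marginal P(U) (row sums):
  P(U=0) = 1/4 + 1/4 + 1/8 = 5/8
  P(U=1) = 0 + 0 + 3/8 = 3/8
Marginal P(V) (column sums):
  P(V=0) = 1/4 + 0 = 1/4
  P(V=1) = 1/4 + 0 = 1/4
  P(V=2) = 1/8 + 3/8 = 1/2

H(U,V) = -[(1/4)·log₂(1/4) + (1/4)·log₂(1/4) + (1/8)·log₂(1/8) + (3/8)·log₂(3/8)]
  = 0.5000 + 0.5000 + 0.3750 + 0.5306
  = 1.9056 bits
H(U) = -[(5/8)·log₂(5/8) + (3/8)·log₂(3/8)]
  = 0.4238 + 0.5306
  = 0.9544 bits
H(V) = -[(1/4)·log₂(1/4) + (1/4)·log₂(1/4) + (1/2)·log₂(1/2)]
  = 0.5000 + 0.5000 + 0.5000
  = 1.5000 bits

H(U) + H(V) = 0.9544 + 1.5000 = 2.4544 bits
Difference: H(U) + H(V) - H(U,V) = 2.4544 - 1.9056 = 0.5488 bits = I(U;V)

The difference is the mutual information; it is positive here, so U and V are dependent (knowing one reduces uncertainty about the other by 0.5488 bits).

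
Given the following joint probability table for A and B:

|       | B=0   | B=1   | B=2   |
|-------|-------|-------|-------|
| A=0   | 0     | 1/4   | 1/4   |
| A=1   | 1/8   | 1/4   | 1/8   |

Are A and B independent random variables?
Marginal P(A) (row sums):
  P(A=0) = 0 + 1/4 + 1/4 = 1/2
  P(A=1) = 1/8 + 1/4 + 1/8 = 1/2
Marginal P(B) (column sums):
  P(B=0) = 0 + 1/8 = 1/8
  P(B=1) = 1/4 + 1/4 = 1/2
  P(B=2) = 1/4 + 1/8 = 3/8

A and B are independent iff P(A=i,B=j) = P(A=i)·P(B=j) for every cell.
  P(A=0)·P(B=0) = 1/2 × 1/8 = 1/16, but P(A=0,B=0) = 0 ✗

No, A and B are not independent. Quantitatively, I(A;B) > 0:

H(A) = -[(1/2)·log₂(1/2) + (1/2)·log₂(1/2)]
  = 0.5000 + 0.5000
  = 1.0000 bits
H(B) = -[(1/8)·log₂(1/8) + (1/2)·log₂(1/2) + (3/8)·log₂(3/8)]
  = 0.3750 + 0.5000 + 0.5306
  = 1.4056 bits
H(A,B) = -[(1/4)·log₂(1/4) + (1/4)·log₂(1/4) + (1/8)·log₂(1/8) + (1/4)·log₂(1/4) + (1/8)·log₂(1/8)]
  = 0.5000 + 0.5000 + 0.3750 + 0.5000 + 0.3750
  = 2.2500 bits
I(A;B) = H(A) + H(B) - H(A,B) = 1.0000 + 1.4056 - 2.2500 = 0.1556 bits > 0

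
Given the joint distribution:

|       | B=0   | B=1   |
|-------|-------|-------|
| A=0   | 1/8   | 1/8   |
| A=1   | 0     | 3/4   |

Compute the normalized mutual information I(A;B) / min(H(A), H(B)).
Marginal P(A) (row sums):
  P(A=0) = 1/8 + 1/8 = 1/4
  P(A=1) = 0 + 3/4 = 3/4
Marginal P(B) (column sums):
  P(B=0) = 1/8 + 0 = 1/8
  P(B=1) = 1/8 + 3/4 = 7/8

H(A) = -[(1/4)·log₂(1/4) + (3/4)·log₂(3/4)]
  = 0.5000 + 0.3113
  = 0.8113 bits
H(B) = -[(1/8)·log₂(1/8) + (7/8)·log₂(7/8)]
  = 0.3750 + 0.1686
  = 0.5436 bits
H(A,B) = -[(1/8)·log₂(1/8) + (1/8)·log₂(1/8) + (3/4)·log₂(3/4)]
  = 0.3750 + 0.3750 + 0.3113
  = 1.0613 bits

I(A;B) = H(A) + H(B) - H(A,B)
  = 0.8113 + 0.5436 - 1.0613
  = 0.2936 bits

min(H(A), H(B)) = min(0.8113, 0.5436) = 0.5436 bits
Normalized MI = 0.2936 / 0.5436 = 0.5401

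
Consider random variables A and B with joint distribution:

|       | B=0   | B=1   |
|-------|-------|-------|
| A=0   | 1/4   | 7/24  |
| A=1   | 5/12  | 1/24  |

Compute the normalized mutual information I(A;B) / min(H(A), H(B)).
Marginal P(A) (row sums):
  P(A=0) = 1/4 + 7/24 = 13/24
  P(A=1) = 5/12 + 1/24 = 11/24
Marginal P(B) (column sums):
  P(B=0) = 1/4 + 5/12 = 2/3
  P(B=1) = 7/24 + 1/24 = 1/3

H(A) = -[(13/24)·log₂(13/24) + (11/24)·log₂(11/24)]
  = 0.4791 + 0.5159
  = 0.9950 bits
H(B) = -[(2/3)·log₂(2/3) + (1/3)·log₂(1/3)]
  = 0.3900 + 0.5283
  = 0.9183 bits
H(A,B) = -[(1/4)·log₂(1/4) + (7/24)·log₂(7/24) + (5/12)·log₂(5/12) + (1/24)·log₂(1/24)]
  = 0.5000 + 0.5185 + 0.5263 + 0.1910
  = 1.7358 bits

I(A;B) = H(A) + H(B) - H(A,B)
  = 0.9950 + 0.9183 - 1.7358
  = 0.1775 bits

min(H(A), H(B)) = min(0.9950, 0.9183) = 0.9183 bits
Normalized MI = 0.1775 / 0.9183 = 0.1933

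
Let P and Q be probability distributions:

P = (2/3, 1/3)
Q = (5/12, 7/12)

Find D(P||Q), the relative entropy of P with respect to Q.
D(P||Q) = Σ P(i) log₂(P(i)/Q(i))
  i=0: (2/3) × log₂((2/3)/(5/12)) = (2/3) × log₂(8/5) = 0.4520
  i=1: (1/3) × log₂((1/3)/(7/12)) = (1/3) × log₂(4/7) = -0.2691
D(P||Q) = 0.4520 - 0.2691
  = 0.1829 bits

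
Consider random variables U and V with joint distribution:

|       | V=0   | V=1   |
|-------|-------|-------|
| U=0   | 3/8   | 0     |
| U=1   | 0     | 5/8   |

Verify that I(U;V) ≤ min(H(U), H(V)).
Marginal P(U) (row sums):
  P(U=0) = 3/8 + 0 = 3/8
  P(U=1) = 0 + 5/8 = 5/8
Marginal P(V) (column sums):
  P(V=0) = 3/8 + 0 = 3/8
  P(V=1) = 0 + 5/8 = 5/8

H(U) = -[(3/8)·log₂(3/8) + (5/8)·log₂(5/8)]
  = 0.5306 + 0.4238
  = 0.9544 bits
H(V) = -[(3/8)·log₂(3/8) + (5/8)·log₂(5/8)]
  = 0.5306 + 0.4238
  = 0.9544 bits
H(U,V) = -[(3/8)·log₂(3/8) + (5/8)·log₂(5/8)]
  = 0.5306 + 0.4238
  = 0.9544 bits

I(U;V) = H(U) + H(V) - H(U,V)
  = 0.9544 + 0.9544 - 0.9544
  = 0.9544 bits

min(H(U), H(V)) = min(0.9544, 0.9544) = 0.9544 bits
Since 0.9544 ≤ 0.9544, the bound is satisfied ✓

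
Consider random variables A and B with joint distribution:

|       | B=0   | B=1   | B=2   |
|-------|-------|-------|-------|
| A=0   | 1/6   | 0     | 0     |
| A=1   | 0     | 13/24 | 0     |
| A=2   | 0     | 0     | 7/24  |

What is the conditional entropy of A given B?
Marginal P(B) (column sums):
  P(B=0) = 1/6 + 0 + 0 = 1/6
  P(B=1) = 0 + 13/24 + 0 = 13/24
  P(B=2) = 0 + 0 + 7/24 = 7/24

H(A|B) = -Σ P(A,B)·log₂ P(A|B), where P(A|B) = P(A,B) / P(B)
  (cells with P(A,B) = 0 contribute 0)
  (A=0,B=0): P(A|B) = (1/6)/(1/6) = 1;  -(1/6)·log₂(1) = 0.0000
  (A=1,B=1): P(A|B) = (13/24)/(13/24) = 1;  -(13/24)·log₂(1) = 0.0000
  (A=2,B=2): P(A|B) = (7/24)/(7/24) = 1;  -(7/24)·log₂(1) = 0.0000
H(A|B) = 0.0000 + 0.0000 + 0.0000
  = 0.0000 bits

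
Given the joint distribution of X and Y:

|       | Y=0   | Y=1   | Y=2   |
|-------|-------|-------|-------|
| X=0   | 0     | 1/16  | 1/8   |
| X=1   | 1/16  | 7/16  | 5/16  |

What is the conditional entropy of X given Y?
Marginal P(Y) (column sums):
  P(Y=0) = 0 + 1/16 = 1/16
  P(Y=1) = 1/16 + 7/16 = 1/2
  P(Y=2) = 1/8 + 5/16 = 7/16

H(X|Y) = -Σ P(X,Y)·log₂ P(X|Y), where P(X|Y) = P(X,Y) / P(Y)
  (cells with P(X,Y) = 0 contribute 0)
  (X=0,Y=1): P(X|Y) = (1/16)/(1/2) = 1/8;  -(1/16)·log₂(1/8) = 0.1875
  (X=0,Y=2): P(X|Y) = (1/8)/(7/16) = 2/7;  -(1/8)·log₂(2/7) = 0.2259
  (X=1,Y=0): P(X|Y) = (1/16)/(1/16) = 1;  -(1/16)·log₂(1) = 0.0000
  (X=1,Y=1): P(X|Y) = (7/16)/(1/2) = 7/8;  -(7/16)·log₂(7/8) = 0.0843
  (X=1,Y=2): P(X|Y) = (5/16)/(7/16) = 5/7;  -(5/16)·log₂(5/7) = 0.1517
H(X|Y) = 0.1875 + 0.2259 + 0.0000 + 0.0843 + 0.1517
  = 0.6494 bits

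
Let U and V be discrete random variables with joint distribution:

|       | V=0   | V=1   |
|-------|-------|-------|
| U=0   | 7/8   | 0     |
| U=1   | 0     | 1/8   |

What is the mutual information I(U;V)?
Marginal P(U) (row sums):
  P(U=0) = 7/8 + 0 = 7/8
  P(U=1) = 0 + 1/8 = 1/8
Marginal P(V) (column sums):
  P(V=0) = 7/8 + 0 = 7/8
  P(V=1) = 0 + 1/8 = 1/8

H(U) = -[(7/8)·log₂(7/8) + (1/8)·log₂(1/8)]
  = 0.1686 + 0.3750
  = 0.5436 bits
H(V) = -[(7/8)·log₂(7/8) + (1/8)·log₂(1/8)]
  = 0.1686 + 0.3750
  = 0.5436 bits
H(U,V) = -[(7/8)·log₂(7/8) + (1/8)·log₂(1/8)]
  = 0.1686 + 0.3750
  = 0.5436 bits

I(U;V) = H(U) + H(V) - H(U,V)
  = 0.5436 + 0.5436 - 0.5436
  = 0.5436 bits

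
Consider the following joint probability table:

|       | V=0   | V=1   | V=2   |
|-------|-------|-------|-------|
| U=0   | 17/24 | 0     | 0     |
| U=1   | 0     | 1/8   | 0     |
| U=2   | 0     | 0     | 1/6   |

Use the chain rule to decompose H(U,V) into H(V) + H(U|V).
By the chain rule: H(U,V) = H(V) + H(U|V)

Marginal P(V) (column sums):
  P(V=0) = 17/24 + 0 + 0 = 17/24
  P(V=1) = 0 + 1/8 + 0 = 1/8
  P(V=2) = 0 + 0 + 1/6 = 1/6
H(V) = -[(17/24)·log₂(17/24) + (1/8)·log₂(1/8) + (1/6)·log₂(1/6)]
  = 0.3524 + 0.3750 + 0.4308
  = 1.1582 bits
H(U|V) = -Σ P(U,V)·log₂ P(U|V), where P(U|V) = P(U,V) / P(V)
  (cells with P(U,V) = 0 contribute 0)
  (U=0,V=0): P(U|V) = (17/24)/(17/24) = 1;  -(17/24)·log₂(1) = 0.0000
  (U=1,V=1): P(U|V) = (1/8)/(1/8) = 1;  -(1/8)·log₂(1) = 0.0000
  (U=2,V=2): P(U|V) = (1/6)/(1/6) = 1;  -(1/6)·log₂(1) = 0.0000
H(U|V) = 0.0000 + 0.0000 + 0.0000
  = 0.0000 bits

H(U,V) = H(V) + H(U|V) = 1.1582 + 0.0000 = 1.1582 bits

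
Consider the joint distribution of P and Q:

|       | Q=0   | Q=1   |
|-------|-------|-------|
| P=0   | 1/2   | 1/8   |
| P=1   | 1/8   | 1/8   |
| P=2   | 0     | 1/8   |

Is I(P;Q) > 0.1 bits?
Marginal P(P) (row sums):
  P(P=0) = 1/2 + 1/8 = 5/8
  P(P=1) = 1/8 + 1/8 = 1/4
  P(P=2) = 0 + 1/8 = 1/8
Marginal P(Q) (column sums):
  P(Q=0) = 1/2 + 1/8 + 0 = 5/8
  P(Q=1) = 1/8 + 1/8 + 1/8 = 3/8

H(P) = -[(5/8)·log₂(5/8) + (1/4)·log₂(1/4) + (1/8)·log₂(1/8)]
  = 0.4238 + 0.5000 + 0.3750
  = 1.2988 bits
H(Q) = -[(5/8)·log₂(5/8) + (3/8)·log₂(3/8)]
  = 0.4238 + 0.5306
  = 0.9544 bits
H(P,Q) = -[(1/2)·log₂(1/2) + (1/8)·log₂(1/8) + (1/8)·log₂(1/8) + (1/8)·log₂(1/8) + (1/8)·log₂(1/8)]
  = 0.5000 + 0.3750 + 0.3750 + 0.3750 + 0.3750
  = 2.0000 bits

I(P;Q) = H(P) + H(Q) - H(P,Q)
  = 1.2988 + 0.9544 - 2.0000
  = 0.2532 bits

Yes. I(P;Q) = 0.2532 bits, which is > 0.1 bits.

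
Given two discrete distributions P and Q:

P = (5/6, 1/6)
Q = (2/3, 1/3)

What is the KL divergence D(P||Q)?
D(P||Q) = Σ P(i) log₂(P(i)/Q(i))
  i=0: (5/6) × log₂((5/6)/(2/3)) = (5/6) × log₂(5/4) = 0.2683
  i=1: (1/6) × log₂((1/6)/(1/3)) = (1/6) × log₂(1/2) = -0.1667
D(P||Q) = 0.2683 - 0.1667
  = 0.1016 bits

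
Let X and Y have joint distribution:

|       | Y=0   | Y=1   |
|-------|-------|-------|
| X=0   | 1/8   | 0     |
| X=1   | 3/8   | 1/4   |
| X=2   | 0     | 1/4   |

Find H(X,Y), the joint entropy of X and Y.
H(X,Y) = -Σ P(X,Y) log₂ P(X,Y), summed over the non-zero cells:
H(X,Y) = -[(1/8)·log₂(1/8) + (3/8)·log₂(3/8) + (1/4)·log₂(1/4) + (1/4)·log₂(1/4)]
  = 0.3750 + 0.5306 + 0.5000 + 0.5000
  = 1.9056 bits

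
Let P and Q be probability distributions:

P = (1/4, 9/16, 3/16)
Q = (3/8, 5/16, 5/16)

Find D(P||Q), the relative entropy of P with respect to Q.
D(P||Q) = Σ P(i) log₂(P(i)/Q(i))
  i=0: (1/4) × log₂((1/4)/(3/8)) = (1/4) × log₂(2/3) = -0.1462
  i=1: (9/16) × log₂((9/16)/(5/16)) = (9/16) × log₂(9/5) = 0.4770
  i=2: (3/16) × log₂((3/16)/(5/16)) = (3/16) × log₂(3/5) = -0.1382
D(P||Q) = -0.1462 + 0.4770 - 0.1382
  = 0.1926 bits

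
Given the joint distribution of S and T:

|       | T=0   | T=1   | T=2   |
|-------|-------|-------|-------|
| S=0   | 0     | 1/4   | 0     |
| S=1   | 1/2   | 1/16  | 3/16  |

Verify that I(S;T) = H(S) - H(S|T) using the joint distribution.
Left side, from I(S;T) = H(S) + H(T) - H(S,T):
Marginal P(S) (row sums):
  P(S=0) = 0 + 1/4 + 0 = 1/4
  P(S=1) = 1/2 + 1/16 + 3/16 = 3/4
Marginal P(T) (column sums):
  P(T=0) = 0 + 1/2 = 1/2
  P(T=1) = 1/4 + 1/16 = 5/16
  P(T=2) = 0 + 3/16 = 3/16

H(S) = -[(1/4)·log₂(1/4) + (3/4)·log₂(3/4)]
  = 0.5000 + 0.3113
  = 0.8113 bits
H(T) = -[(1/2)·log₂(1/2) + (5/16)·log₂(5/16) + (3/16)·log₂(3/16)]
  = 0.5000 + 0.5244 + 0.4528
  = 1.4772 bits
H(S,T) = -[(1/4)·log₂(1/4) + (1/2)·log₂(1/2) + (1/16)·log₂(1/16) + (3/16)·log₂(3/16)]
  = 0.5000 + 0.5000 + 0.2500 + 0.4528
  = 1.7028 bits

I(S;T) = H(S) + H(T) - H(S,T)
  = 0.8113 + 1.4772 - 1.7028
  = 0.5857 bits

Right side, with H(S|T) computed directly from the conditional probabilities:
H(S|T) = -Σ P(S,T)·log₂ P(S|T), where P(S|T) = P(S,T) / P(T)
  (cells with P(S,T) = 0 contribute 0)
  (S=0,T=1): P(S|T) = (1/4)/(5/16) = 4/5;  -(1/4)·log₂(4/5) = 0.0805
  (S=1,T=0): P(S|T) = (1/2)/(1/2) = 1;  -(1/2)·log₂(1) = 0.0000
  (S=1,T=1): P(S|T) = (1/16)/(5/16) = 1/5;  -(1/16)·log₂(1/5) = 0.1451
  (S=1,T=2): P(S|T) = (3/16)/(3/16) = 1;  -(3/16)·log₂(1) = 0.0000
H(S|T) = 0.0805 + 0.0000 + 0.1451 + 0.0000
  = 0.2256 bits
H(S) - H(S|T) = 0.8113 - 0.2256 = 0.5857 bits

Both sides equal 0.5857 bits, so I(S;T) = H(S) - H(S|T) ✓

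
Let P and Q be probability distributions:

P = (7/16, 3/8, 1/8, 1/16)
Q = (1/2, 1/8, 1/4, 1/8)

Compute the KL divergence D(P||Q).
D(P||Q) = Σ P(i) log₂(P(i)/Q(i))
  i=0: (7/16) × log₂((7/16)/(1/2)) = (7/16) × log₂(7/8) = -0.0843
  i=1: (3/8) × log₂((3/8)/(1/8)) = (3/8) × log₂(3) = 0.5944
  i=2: (1/8) × log₂((1/8)/(1/4)) = (1/8) × log₂(1/2) = -0.1250
  i=3: (1/16) × log₂((1/16)/(1/8)) = (1/16) × log₂(1/2) = -0.0625
D(P||Q) = -0.0843 + 0.5944 - 0.1250 - 0.0625
  = 0.3226 bits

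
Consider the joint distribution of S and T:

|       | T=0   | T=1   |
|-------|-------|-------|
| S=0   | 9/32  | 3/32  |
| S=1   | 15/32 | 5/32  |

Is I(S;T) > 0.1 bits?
Marginal P(S) (row sums):
  P(S=0) = 9/32 + 3/32 = 3/8
  P(S=1) = 15/32 + 5/32 = 5/8
Marginal P(T) (column sums):
  P(T=0) = 9/32 + 15/32 = 3/4
  P(T=1) = 3/32 + 5/32 = 1/4

H(S) = -[(3/8)·log₂(3/8) + (5/8)·log₂(5/8)]
  = 0.5306 + 0.4238
  = 0.9544 bits
H(T) = -[(3/4)·log₂(3/4) + (1/4)·log₂(1/4)]
  = 0.3113 + 0.5000
  = 0.8113 bits
H(S,T) = -[(9/32)·log₂(9/32) + (3/32)·log₂(3/32) + (15/32)·log₂(15/32) + (5/32)·log₂(5/32)]
  = 0.5147 + 0.3202 + 0.5124 + 0.4184
  = 1.7657 bits

I(S;T) = H(S) + H(T) - H(S,T)
  = 0.9544 + 0.8113 - 1.7657
  = 0.0000 bits

No. I(S;T) = 0.0000 bits, which is ≤ 0.1 bits.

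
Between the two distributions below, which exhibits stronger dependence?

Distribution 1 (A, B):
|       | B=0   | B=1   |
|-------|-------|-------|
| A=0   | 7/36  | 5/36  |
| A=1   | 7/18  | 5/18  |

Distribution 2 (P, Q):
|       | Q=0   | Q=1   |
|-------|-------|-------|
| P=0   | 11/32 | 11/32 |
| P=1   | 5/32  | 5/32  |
Distribution 1 (A, B):
Marginal P(A) (row sums):
  P(A=0) = 7/36 + 5/36 = 1/3
  P(A=1) = 7/18 + 5/18 = 2/3
Marginal P(B) (column sums):
  P(B=0) = 7/36 + 7/18 = 7/12
  P(B=1) = 5/36 + 5/18 = 5/12

H(A) = -[(1/3)·log₂(1/3) + (2/3)·log₂(2/3)]
  = 0.5283 + 0.3900
  = 0.9183 bits
H(B) = -[(7/12)·log₂(7/12) + (5/12)·log₂(5/12)]
  = 0.4536 + 0.5263
  = 0.9799 bits
H(A,B) = -[(7/36)·log₂(7/36) + (5/36)·log₂(5/36) + (7/18)·log₂(7/18) + (5/18)·log₂(5/18)]
  = 0.4594 + 0.3956 + 0.5299 + 0.5133
  = 1.8982 bits

I(A;B) = H(A) + H(B) - H(A,B)
  = 0.9183 + 0.9799 - 1.8982
  = 0.0000 bits

Distribution 2 (P, Q):
Marginal P(P) (row sums):
  P(P=0) = 11/32 + 11/32 = 11/16
  P(P=1) = 5/32 + 5/32 = 5/16
Marginal P(Q) (column sums):
  P(Q=0) = 11/32 + 5/32 = 1/2
  P(Q=1) = 11/32 + 5/32 = 1/2

H(P) = -[(11/16)·log₂(11/16) + (5/16)·log₂(5/16)]
  = 0.3716 + 0.5244
  = 0.8960 bits
H(Q) = -[(1/2)·log₂(1/2) + (1/2)·log₂(1/2)]
  = 0.5000 + 0.5000
  = 1.0000 bits
H(P,Q) = -[(11/32)·log₂(11/32) + (11/32)·log₂(11/32) + (5/32)·log₂(5/32) + (5/32)·log₂(5/32)]
  = 0.5296 + 0.5296 + 0.4184 + 0.4184
  = 1.8960 bits

I(P;Q) = H(P) + H(Q) - H(P,Q)
  = 0.8960 + 1.0000 - 1.8960
  = 0.0000 bits

Both joint tables factor as the product of their marginals, so I(A;B) = I(P;Q) = 0 bits: neither is larger (both pairs are independent).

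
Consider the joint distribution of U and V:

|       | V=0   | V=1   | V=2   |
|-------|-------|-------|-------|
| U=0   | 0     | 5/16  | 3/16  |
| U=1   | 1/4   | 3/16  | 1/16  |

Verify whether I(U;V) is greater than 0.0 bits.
Marginal P(U) (row sums):
  P(U=0) = 0 + 5/16 + 3/16 = 1/2
  P(U=1) = 1/4 + 3/16 + 1/16 = 1/2
Marginal P(V) (column sums):
  P(V=0) = 0 + 1/4 = 1/4
  P(V=1) = 5/16 + 3/16 = 1/2
  P(V=2) = 3/16 + 1/16 = 1/4

H(U) = -[(1/2)·log₂(1/2) + (1/2)·log₂(1/2)]
  = 0.5000 + 0.5000
  = 1.0000 bits
H(V) = -[(1/4)·log₂(1/4) + (1/2)·log₂(1/2) + (1/4)·log₂(1/4)]
  = 0.5000 + 0.5000 + 0.5000
  = 1.5000 bits
H(U,V) = -[(5/16)·log₂(5/16) + (3/16)·log₂(3/16) + (1/4)·log₂(1/4) + (3/16)·log₂(3/16) + (1/16)·log₂(1/16)]
  = 0.5244 + 0.4528 + 0.5000 + 0.4528 + 0.2500
  = 2.1800 bits

I(U;V) = H(U) + H(V) - H(U,V)
  = 1.0000 + 1.5000 - 2.1800
  = 0.3200 bits

Yes. I(U;V) = 0.3200 bits, which is > 0.0 bits.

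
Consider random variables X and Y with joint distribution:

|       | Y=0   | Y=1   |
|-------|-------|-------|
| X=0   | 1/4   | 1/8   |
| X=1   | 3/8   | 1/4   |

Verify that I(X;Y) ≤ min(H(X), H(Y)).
Marginal P(X) (row sums):
  P(X=0) = 1/4 + 1/8 = 3/8
  P(X=1) = 3/8 + 1/4 = 5/8
Marginal P(Y) (column sums):
  P(Y=0) = 1/4 + 3/8 = 5/8
  P(Y=1) = 1/8 + 1/4 = 3/8

H(X) = -[(3/8)·log₂(3/8) + (5/8)·log₂(5/8)]
  = 0.5306 + 0.4238
  = 0.9544 bits
H(Y) = -[(5/8)·log₂(5/8) + (3/8)·log₂(3/8)]
  = 0.4238 + 0.5306
  = 0.9544 bits
H(X,Y) = -[(1/4)·log₂(1/4) + (1/8)·log₂(1/8) + (3/8)·log₂(3/8) + (1/4)·log₂(1/4)]
  = 0.5000 + 0.3750 + 0.5306 + 0.5000
  = 1.9056 bits

I(X;Y) = H(X) + H(Y) - H(X,Y)
  = 0.9544 + 0.9544 - 1.9056
  = 0.0032 bits

min(H(X), H(Y)) = min(0.9544, 0.9544) = 0.9544 bits
Since 0.0032 ≤ 0.9544, the bound is satisfied ✓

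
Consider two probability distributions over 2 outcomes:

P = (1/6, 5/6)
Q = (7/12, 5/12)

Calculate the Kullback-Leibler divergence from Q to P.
D(P||Q) = Σ P(i) log₂(P(i)/Q(i))
  i=0: (1/6) × log₂((1/6)/(7/12)) = (1/6) × log₂(2/7) = -0.3012
  i=1: (5/6) × log₂((5/6)/(5/12)) = (5/6) × log₂(2) = 0.8333
D(P||Q) = -0.3012 + 0.8333
  = 0.5321 bits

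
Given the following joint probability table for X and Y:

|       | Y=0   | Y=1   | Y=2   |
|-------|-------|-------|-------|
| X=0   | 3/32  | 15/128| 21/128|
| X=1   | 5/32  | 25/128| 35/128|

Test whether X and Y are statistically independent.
Marginal P(X) (row sums):
  P(X=0) = 3/32 + 15/128 + 21/128 = 3/8
  P(X=1) = 5/32 + 25/128 + 35/128 = 5/8
Marginal P(Y) (column sums):
  P(Y=0) = 3/32 + 5/32 = 1/4
  P(Y=1) = 15/128 + 25/128 = 5/16
  P(Y=2) = 21/128 + 35/128 = 7/16

X and Y are independent iff P(X=i,Y=j) = P(X=i)·P(Y=j) for every cell.
  P(X=0)·P(Y=0) = 3/8 × 1/4 = 3/32 = P(X=0,Y=0) ✓
  P(X=0)·P(Y=1) = 3/8 × 5/16 = 15/128 = P(X=0,Y=1) ✓
  P(X=0)·P(Y=2) = 3/8 × 7/16 = 21/128 = P(X=0,Y=2) ✓
  P(X=1)·P(Y=0) = 5/8 × 1/4 = 5/32 = P(X=1,Y=0) ✓
  P(X=1)·P(Y=1) = 5/8 × 5/16 = 25/128 = P(X=1,Y=1) ✓
  P(X=1)·P(Y=2) = 5/8 × 7/16 = 35/128 = P(X=1,Y=2) ✓

Yes, X and Y are independent: every cell factors, so I(X;Y) = 0 bits.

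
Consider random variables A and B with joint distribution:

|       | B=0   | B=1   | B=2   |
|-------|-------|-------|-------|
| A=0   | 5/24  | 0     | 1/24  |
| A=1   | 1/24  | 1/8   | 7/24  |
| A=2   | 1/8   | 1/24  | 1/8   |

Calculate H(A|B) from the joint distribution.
Marginal P(B) (column sums):
  P(B=0) = 5/24 + 1/24 + 1/8 = 3/8
  P(B=1) = 0 + 1/8 + 1/24 = 1/6
  P(B=2) = 1/24 + 7/24 + 1/8 = 11/24

H(A|B) = -Σ P(A,B)·log₂ P(A|B), where P(A|B) = P(A,B) / P(B)
  (cells with P(A,B) = 0 contribute 0)
  (A=0,B=0): P(A|B) = (5/24)/(3/8) = 5/9;  -(5/24)·log₂(5/9) = 0.1767
  (A=0,B=2): P(A|B) = (1/24)/(11/24) = 1/11;  -(1/24)·log₂(1/11) = 0.1441
  (A=1,B=0): P(A|B) = (1/24)/(3/8) = 1/9;  -(1/24)·log₂(1/9) = 0.1321
  (A=1,B=1): P(A|B) = (1/8)/(1/6) = 3/4;  -(1/8)·log₂(3/4) = 0.0519
  (A=1,B=2): P(A|B) = (7/24)/(11/24) = 7/11;  -(7/24)·log₂(7/11) = 0.1902
  (A=2,B=0): P(A|B) = (1/8)/(3/8) = 1/3;  -(1/8)·log₂(1/3) = 0.1981
  (A=2,B=1): P(A|B) = (1/24)/(1/6) = 1/4;  -(1/24)·log₂(1/4) = 0.0833
  (A=2,B=2): P(A|B) = (1/8)/(11/24) = 3/11;  -(1/8)·log₂(3/11) = 0.2343
H(A|B) = 0.1767 + 0.1441 + 0.1321 + 0.0519 + 0.1902 + 0.1981 + 0.0833 + 0.2343
  = 1.2107 bits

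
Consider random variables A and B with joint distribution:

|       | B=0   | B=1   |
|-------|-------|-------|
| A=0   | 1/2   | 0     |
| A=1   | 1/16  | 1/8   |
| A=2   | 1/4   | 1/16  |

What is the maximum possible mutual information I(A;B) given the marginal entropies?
The upper bound on mutual information is I(A;B) ≤ min(H(A), H(B)).

Marginal P(A) (row sums):
  P(A=0) = 1/2 + 0 = 1/2
  P(A=1) = 1/16 + 1/8 = 3/16
  P(A=2) = 1/4 + 1/16 = 5/16
Marginal P(B) (column sums):
  P(B=0) = 1/2 + 1/16 + 1/4 = 13/16
  P(B=1) = 0 + 1/8 + 1/16 = 3/16

H(A) = -[(1/2)·log₂(1/2) + (3/16)·log₂(3/16) + (5/16)·log₂(5/16)]
  = 0.5000 + 0.4528 + 0.5244
  = 1.4772 bits
H(B) = -[(13/16)·log₂(13/16) + (3/16)·log₂(3/16)]
  = 0.2434 + 0.4528
  = 0.6962 bits

Maximum possible I(A;B) = min(1.4772, 0.6962) = 0.6962 bits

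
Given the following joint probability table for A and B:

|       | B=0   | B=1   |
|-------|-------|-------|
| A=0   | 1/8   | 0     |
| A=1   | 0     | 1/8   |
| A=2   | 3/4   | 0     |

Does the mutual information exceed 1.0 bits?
Marginal P(A) (row sums):
  P(A=0) = 1/8 + 0 = 1/8
  P(A=1) = 0 + 1/8 = 1/8
  P(A=2) = 3/4 + 0 = 3/4
Marginal P(B) (column sums):
  P(B=0) = 1/8 + 0 + 3/4 = 7/8
  P(B=1) = 0 + 1/8 + 0 = 1/8

H(A) = -[(1/8)·log₂(1/8) + (1/8)·log₂(1/8) + (3/4)·log₂(3/4)]
  = 0.3750 + 0.3750 + 0.3113
  = 1.0613 bits
H(B) = -[(7/8)·log₂(7/8) + (1/8)·log₂(1/8)]
  = 0.1686 + 0.3750
  = 0.5436 bits
H(A,B) = -[(1/8)·log₂(1/8) + (1/8)·log₂(1/8) + (3/4)·log₂(3/4)]
  = 0.3750 + 0.3750 + 0.3113
  = 1.0613 bits

I(A;B) = H(A) + H(B) - H(A,B)
  = 1.0613 + 0.5436 - 1.0613
  = 0.5436 bits

No. I(A;B) = 0.5436 bits, which is ≤ 1.0 bits.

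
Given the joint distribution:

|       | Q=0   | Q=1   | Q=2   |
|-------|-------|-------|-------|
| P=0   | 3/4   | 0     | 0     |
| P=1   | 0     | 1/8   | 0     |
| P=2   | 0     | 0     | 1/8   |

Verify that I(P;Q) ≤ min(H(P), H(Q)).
Marginal P(P) (row sums):
  P(P=0) = 3/4 + 0 + 0 = 3/4
  P(P=1) = 0 + 1/8 + 0 = 1/8
  P(P=2) = 0 + 0 + 1/8 = 1/8
Marginal P(Q) (column sums):
  P(Q=0) = 3/4 + 0 + 0 = 3/4
  P(Q=1) = 0 + 1/8 + 0 = 1/8
  P(Q=2) = 0 + 0 + 1/8 = 1/8

H(P) = -[(3/4)·log₂(3/4) + (1/8)·log₂(1/8) + (1/8)·log₂(1/8)]
  = 0.3113 + 0.3750 + 0.3750
  = 1.0613 bits
H(Q) = -[(3/4)·log₂(3/4) + (1/8)·log₂(1/8) + (1/8)·log₂(1/8)]
  = 0.3113 + 0.3750 + 0.3750
  = 1.0613 bits
H(P,Q) = -[(3/4)·log₂(3/4) + (1/8)·log₂(1/8) + (1/8)·log₂(1/8)]
  = 0.3113 + 0.3750 + 0.3750
  = 1.0613 bits

I(P;Q) = H(P) + H(Q) - H(P,Q)
  = 1.0613 + 1.0613 - 1.0613
  = 1.0613 bits

min(H(P), H(Q)) = min(1.0613, 1.0613) = 1.0613 bits
Since 1.0613 ≤ 1.0613, the bound is satisfied ✓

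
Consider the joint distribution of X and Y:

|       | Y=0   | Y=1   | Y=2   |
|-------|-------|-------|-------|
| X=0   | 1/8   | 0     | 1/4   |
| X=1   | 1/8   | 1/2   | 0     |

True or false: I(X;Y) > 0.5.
Marginal P(X) (row sums):
  P(X=0) = 1/8 + 0 + 1/4 = 3/8
  P(X=1) = 1/8 + 1/2 + 0 = 5/8
Marginal P(Y) (column sums):
  P(Y=0) = 1/8 + 1/8 = 1/4
  P(Y=1) = 0 + 1/2 = 1/2
  P(Y=2) = 1/4 + 0 = 1/4

H(X) = -[(3/8)·log₂(3/8) + (5/8)·log₂(5/8)]
  = 0.5306 + 0.4238
  = 0.9544 bits
H(Y) = -[(1/4)·log₂(1/4) + (1/2)·log₂(1/2) + (1/4)·log₂(1/4)]
  = 0.5000 + 0.5000 + 0.5000
  = 1.5000 bits
H(X,Y) = -[(1/8)·log₂(1/8) + (1/4)·log₂(1/4) + (1/8)·log₂(1/8) + (1/2)·log₂(1/2)]
  = 0.3750 + 0.5000 + 0.3750 + 0.5000
  = 1.7500 bits

I(X;Y) = H(X) + H(Y) - H(X,Y)
  = 0.9544 + 1.5000 - 1.7500
  = 0.7044 bits

True. I(X;Y) = 0.7044 bits, which is > 0.5 bits.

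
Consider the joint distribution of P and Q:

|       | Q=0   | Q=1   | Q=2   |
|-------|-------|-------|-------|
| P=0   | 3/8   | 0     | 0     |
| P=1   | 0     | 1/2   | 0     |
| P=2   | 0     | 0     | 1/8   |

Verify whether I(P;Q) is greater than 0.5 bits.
Marginal P(P) (row sums):
  P(P=0) = 3/8 + 0 + 0 = 3/8
  P(P=1) = 0 + 1/2 + 0 = 1/2
  P(P=2) = 0 + 0 + 1/8 = 1/8
Marginal P(Q) (column sums):
  P(Q=0) = 3/8 + 0 + 0 = 3/8
  P(Q=1) = 0 + 1/2 + 0 = 1/2
  P(Q=2) = 0 + 0 + 1/8 = 1/8

H(P) = -[(3/8)·log₂(3/8) + (1/2)·log₂(1/2) + (1/8)·log₂(1/8)]
  = 0.5306 + 0.5000 + 0.3750
  = 1.4056 bits
H(Q) = -[(3/8)·log₂(3/8) + (1/2)·log₂(1/2) + (1/8)·log₂(1/8)]
  = 0.5306 + 0.5000 + 0.3750
  = 1.4056 bits
H(P,Q) = -[(3/8)·log₂(3/8) + (1/2)·log₂(1/2) + (1/8)·log₂(1/8)]
  = 0.5306 + 0.5000 + 0.3750
  = 1.4056 bits

I(P;Q) = H(P) + H(Q) - H(P,Q)
  = 1.4056 + 1.4056 - 1.4056
  = 1.4056 bits

Yes. I(P;Q) = 1.4056 bits, which is > 0.5 bits.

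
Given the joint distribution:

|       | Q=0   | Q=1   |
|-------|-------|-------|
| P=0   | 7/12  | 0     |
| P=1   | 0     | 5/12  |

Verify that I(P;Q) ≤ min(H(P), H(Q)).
Marginal P(P) (row sums):
  P(P=0) = 7/12 + 0 = 7/12
  P(P=1) = 0 + 5/12 = 5/12
Marginal P(Q) (column sums):
  P(Q=0) = 7/12 + 0 = 7/12
  P(Q=1) = 0 + 5/12 = 5/12

H(P) = -[(7/12)·log₂(7/12) + (5/12)·log₂(5/12)]
  = 0.4536 + 0.5263
  = 0.9799 bits
H(Q) = -[(7/12)·log₂(7/12) + (5/12)·log₂(5/12)]
  = 0.4536 + 0.5263
  = 0.9799 bits
H(P,Q) = -[(7/12)·log₂(7/12) + (5/12)·log₂(5/12)]
  = 0.4536 + 0.5263
  = 0.9799 bits

I(P;Q) = H(P) + H(Q) - H(P,Q)
  = 0.9799 + 0.9799 - 0.9799
  = 0.9799 bits

min(H(P), H(Q)) = min(0.9799, 0.9799) = 0.9799 bits
Since 0.9799 ≤ 0.9799, the bound is satisfied ✓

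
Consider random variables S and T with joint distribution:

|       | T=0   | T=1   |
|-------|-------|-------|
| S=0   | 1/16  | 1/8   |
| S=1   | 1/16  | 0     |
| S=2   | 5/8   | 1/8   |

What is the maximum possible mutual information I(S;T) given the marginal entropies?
The upper bound on mutual information is I(S;T) ≤ min(H(S), H(T)).

Marginal P(S) (row sums):
  P(S=0) = 1/16 + 1/8 = 3/16
  P(S=1) = 1/16 + 0 = 1/16
  P(S=2) = 5/8 + 1/8 = 3/4
Marginal P(T) (column sums):
  P(T=0) = 1/16 + 1/16 + 5/8 = 3/4
  P(T=1) = 1/8 + 0 + 1/8 = 1/4

H(S) = -[(3/16)·log₂(3/16) + (1/16)·log₂(1/16) + (3/4)·log₂(3/4)]
  = 0.4528 + 0.2500 + 0.3113
  = 1.0141 bits
H(T) = -[(3/4)·log₂(3/4) + (1/4)·log₂(1/4)]
  = 0.3113 + 0.5000
  = 0.8113 bits

Maximum possible I(S;T) = min(1.0141, 0.8113) = 0.8113 bits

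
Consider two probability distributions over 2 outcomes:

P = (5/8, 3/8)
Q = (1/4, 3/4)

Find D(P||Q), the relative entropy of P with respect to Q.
D(P||Q) = Σ P(i) log₂(P(i)/Q(i))
  i=0: (5/8) × log₂((5/8)/(1/4)) = (5/8) × log₂(5/2) = 0.8262
  i=1: (3/8) × log₂((3/8)/(3/4)) = (3/8) × log₂(1/2) = -0.3750
D(P||Q) = 0.8262 - 0.3750
  = 0.4512 bits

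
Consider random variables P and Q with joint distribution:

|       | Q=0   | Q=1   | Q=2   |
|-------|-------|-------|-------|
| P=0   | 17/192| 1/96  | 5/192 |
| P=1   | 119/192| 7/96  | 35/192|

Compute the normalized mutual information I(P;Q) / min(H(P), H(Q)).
Marginal P(P) (row sums):
  P(P=0) = 17/192 + 1/96 + 5/192 = 1/8
  P(P=1) = 119/192 + 7/96 + 35/192 = 7/8
Marginal P(Q) (column sums):
  P(Q=0) = 17/192 + 119/192 = 17/24
  P(Q=1) = 1/96 + 7/96 = 1/12
  P(Q=2) = 5/192 + 35/192 = 5/24

H(P) = -[(1/8)·log₂(1/8) + (7/8)·log₂(7/8)]
  = 0.3750 + 0.1686
  = 0.5436 bits
H(Q) = -[(17/24)·log₂(17/24) + (1/12)·log₂(1/12) + (5/24)·log₂(5/24)]
  = 0.3524 + 0.2987 + 0.4715
  = 1.1226 bits
H(P,Q) = -[(17/192)·log₂(17/192) + (1/96)·log₂(1/96) + (5/192)·log₂(5/192) + (119/192)·log₂(119/192) + (7/96)·log₂(7/96) + (35/192)·log₂(35/192)]
  = 0.3097 + 0.0686 + 0.1371 + 0.4277 + 0.2755 + 0.4476
  = 1.6662 bits

I(P;Q) = H(P) + H(Q) - H(P,Q)
  = 0.5436 + 1.1226 - 1.6662
  = 0.0000 bits

min(H(P), H(Q)) = min(0.5436, 1.1226) = 0.5436 bits
Normalized MI = 0.0000 / 0.5436 = 0.0000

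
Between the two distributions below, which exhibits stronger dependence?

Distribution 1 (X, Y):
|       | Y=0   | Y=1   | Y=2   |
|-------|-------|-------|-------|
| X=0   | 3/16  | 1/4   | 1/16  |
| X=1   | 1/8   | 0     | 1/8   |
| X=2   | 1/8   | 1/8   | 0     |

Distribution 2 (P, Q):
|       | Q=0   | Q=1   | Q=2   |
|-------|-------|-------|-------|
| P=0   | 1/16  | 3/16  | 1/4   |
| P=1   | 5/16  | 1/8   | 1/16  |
Distribution 1 (X, Y):
Marginal P(X) (row sums):
  P(X=0) = 3/16 + 1/4 + 1/16 = 1/2
  P(X=1) = 1/8 + 0 + 1/8 = 1/4
  P(X=2) = 1/8 + 1/8 + 0 = 1/4
Marginal P(Y) (column sums):
  P(Y=0) = 3/16 + 1/8 + 1/8 = 7/16
  P(Y=1) = 1/4 + 0 + 1/8 = 3/8
  P(Y=2) = 1/16 + 1/8 + 0 = 3/16

H(X) = -[(1/2)·log₂(1/2) + (1/4)·log₂(1/4) + (1/4)·log₂(1/4)]
  = 0.5000 + 0.5000 + 0.5000
  = 1.5000 bits
H(Y) = -[(7/16)·log₂(7/16) + (3/8)·log₂(3/8) + (3/16)·log₂(3/16)]
  = 0.5218 + 0.5306 + 0.4528
  = 1.5052 bits
H(X,Y) = -[(3/16)·log₂(3/16) + (1/4)·log₂(1/4) + (1/16)·log₂(1/16) + (1/8)·log₂(1/8) + (1/8)·log₂(1/8) + (1/8)·log₂(1/8) + (1/8)·log₂(1/8)]
  = 0.4528 + 0.5000 + 0.2500 + 0.3750 + 0.3750 + 0.3750 + 0.3750
  = 2.7028 bits

I(X;Y) = H(X) + H(Y) - H(X,Y)
  = 1.5000 + 1.5052 - 2.7028
  = 0.3024 bits

Distribution 2 (P, Q):
Marginal P(P) (row sums):
  P(P=0) = 1/16 + 3/16 + 1/4 = 1/2
  P(P=1) = 5/16 + 1/8 + 1/16 = 1/2
Marginal P(Q) (column sums):
  P(Q=0) = 1/16 + 5/16 = 3/8
  P(Q=1) = 3/16 + 1/8 = 5/16
  P(Q=2) = 1/4 + 1/16 = 5/16

H(P) = -[(1/2)·log₂(1/2) + (1/2)·log₂(1/2)]
  = 0.5000 + 0.5000
  = 1.0000 bits
H(Q) = -[(3/8)·log₂(3/8) + (5/16)·log₂(5/16) + (5/16)·log₂(5/16)]
  = 0.5306 + 0.5244 + 0.5244
  = 1.5794 bits
H(P,Q) = -[(1/16)·log₂(1/16) + (3/16)·log₂(3/16) + (1/4)·log₂(1/4) + (5/16)·log₂(5/16) + (1/8)·log₂(1/8) + (1/16)·log₂(1/16)]
  = 0.2500 + 0.4528 + 0.5000 + 0.5244 + 0.3750 + 0.2500
  = 2.3522 bits

I(P;Q) = H(P) + H(Q) - H(P,Q)
  = 1.0000 + 1.5794 - 2.3522
  = 0.2272 bits

I(X;Y) = 0.3024 bits > I(P;Q) = 0.2272 bits, so (X, Y) has the higher mutual information (stronger dependence).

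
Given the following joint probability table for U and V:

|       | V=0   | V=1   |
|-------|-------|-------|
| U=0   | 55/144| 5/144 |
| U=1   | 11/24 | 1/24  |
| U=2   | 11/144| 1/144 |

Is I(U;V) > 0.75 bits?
Marginal P(U) (row sums):
  P(U=0) = 55/144 + 5/144 = 5/12
  P(U=1) = 11/24 + 1/24 = 1/2
  P(U=2) = 11/144 + 1/144 = 1/12
Marginal P(V) (column sums):
  P(V=0) = 55/144 + 11/24 + 11/144 = 11/12
  P(V=1) = 5/144 + 1/24 + 1/144 = 1/12

H(U) = -[(5/12)·log₂(5/12) + (1/2)·log₂(1/2) + (1/12)·log₂(1/12)]
  = 0.5263 + 0.5000 + 0.2987
  = 1.3250 bits
H(V) = -[(11/12)·log₂(11/12) + (1/12)·log₂(1/12)]
  = 0.1151 + 0.2987
  = 0.4138 bits
H(U,V) = -[(55/144)·log₂(55/144) + (5/144)·log₂(5/144) + (11/24)·log₂(11/24) + (1/24)·log₂(1/24) + (11/144)·log₂(11/144) + (1/144)·log₂(1/144)]
  = 0.5304 + 0.1683 + 0.5159 + 0.1910 + 0.2834 + 0.0498
  = 1.7388 bits

I(U;V) = H(U) + H(V) - H(U,V)
  = 1.3250 + 0.4138 - 1.7388
  = 0.0000 bits

No. I(U;V) = 0.0000 bits, which is ≤ 0.75 bits.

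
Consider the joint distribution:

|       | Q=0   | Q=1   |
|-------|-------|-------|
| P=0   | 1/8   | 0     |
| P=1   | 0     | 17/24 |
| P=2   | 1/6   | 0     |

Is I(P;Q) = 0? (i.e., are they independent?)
Marginal P(P) (row sums):
  P(P=0) = 1/8 + 0 = 1/8
  P(P=1) = 0 + 17/24 = 17/24
  P(P=2) = 1/6 + 0 = 1/6
Marginal P(Q) (column sums):
  P(Q=0) = 1/8 + 0 + 1/6 = 7/24
  P(Q=1) = 0 + 17/24 + 0 = 17/24

P and Q are independent iff P(P=i,Q=j) = P(P=i)·P(Q=j) for every cell.
  P(P=0)·P(Q=0) = 1/8 × 7/24 = 7/192, but P(P=0,Q=0) = 1/8 ✗

No, P and Q are not independent. Quantitatively, I(P;Q) > 0:

H(P) = -[(1/8)·log₂(1/8) + (17/24)·log₂(17/24) + (1/6)·log₂(1/6)]
  = 0.3750 + 0.3524 + 0.4308
  = 1.1582 bits
H(Q) = -[(7/24)·log₂(7/24) + (17/24)·log₂(17/24)]
  = 0.5185 + 0.3524
  = 0.8709 bits
H(P,Q) = -[(1/8)·log₂(1/8) + (17/24)·log₂(17/24) + (1/6)·log₂(1/6)]
  = 0.3750 + 0.3524 + 0.4308
  = 1.1582 bits
I(P;Q) = H(P) + H(Q) - H(P,Q) = 1.1582 + 0.8709 - 1.1582 = 0.8709 bits > 0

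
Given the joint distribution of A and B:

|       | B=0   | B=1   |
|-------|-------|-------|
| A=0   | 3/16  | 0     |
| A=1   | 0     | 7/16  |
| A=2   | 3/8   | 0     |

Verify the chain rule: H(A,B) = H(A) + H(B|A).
Left side:
H(A,B) = -[(3/16)·log₂(3/16) + (7/16)·log₂(7/16) + (3/8)·log₂(3/8)]
  = 0.4528 + 0.5218 + 0.5306
  = 1.5052 bits

Right side:
Marginal P(A) (row sums):
  P(A=0) = 3/16 + 0 = 3/16
  P(A=1) = 0 + 7/16 = 7/16
  P(A=2) = 3/8 + 0 = 3/8
H(A) = -[(3/16)·log₂(3/16) + (7/16)·log₂(7/16) + (3/8)·log₂(3/8)]
  = 0.4528 + 0.5218 + 0.5306
  = 1.5052 bits
H(B|A) = -Σ P(A,B)·log₂ P(B|A), where P(B|A) = P(A,B) / P(A)
  (cells with P(A,B) = 0 contribute 0)
  (A=0,B=0): P(B|A) = (3/16)/(3/16) = 1;  -(3/16)·log₂(1) = 0.0000
  (A=1,B=1): P(B|A) = (7/16)/(7/16) = 1;  -(7/16)·log₂(1) = 0.0000
  (A=2,B=0): P(B|A) = (3/8)/(3/8) = 1;  -(3/8)·log₂(1) = 0.0000
H(B|A) = 0.0000 + 0.0000 + 0.0000
  = 0.0000 bits
H(A) + H(B|A) = 1.5052 + 0.0000 = 1.5052 bits

Both sides equal 1.5052 bits, so the chain rule holds ✓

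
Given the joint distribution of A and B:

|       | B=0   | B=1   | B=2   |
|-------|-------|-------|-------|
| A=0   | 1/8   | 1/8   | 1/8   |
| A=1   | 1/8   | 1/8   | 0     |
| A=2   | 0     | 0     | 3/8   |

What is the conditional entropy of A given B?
Marginal P(B) (column sums):
  P(B=0) = 1/8 + 1/8 + 0 = 1/4
  P(B=1) = 1/8 + 1/8 + 0 = 1/4
  P(B=2) = 1/8 + 0 + 3/8 = 1/2

H(A|B) = -Σ P(A,B)·log₂ P(A|B), where P(A|B) = P(A,B) / P(B)
  (cells with P(A,B) = 0 contribute 0)
  (A=0,B=0): P(A|B) = (1/8)/(1/4) = 1/2;  -(1/8)·log₂(1/2) = 0.1250
  (A=0,B=1): P(A|B) = (1/8)/(1/4) = 1/2;  -(1/8)·log₂(1/2) = 0.1250
  (A=0,B=2): P(A|B) = (1/8)/(1/2) = 1/4;  -(1/8)·log₂(1/4) = 0.2500
  (A=1,B=0): P(A|B) = (1/8)/(1/4) = 1/2;  -(1/8)·log₂(1/2) = 0.1250
  (A=1,B=1): P(A|B) = (1/8)/(1/4) = 1/2;  -(1/8)·log₂(1/2) = 0.1250
  (A=2,B=2): P(A|B) = (3/8)/(1/2) = 3/4;  -(3/8)·log₂(3/4) = 0.1556
H(A|B) = 0.1250 + 0.1250 + 0.2500 + 0.1250 + 0.1250 + 0.1556
  = 0.9056 bits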